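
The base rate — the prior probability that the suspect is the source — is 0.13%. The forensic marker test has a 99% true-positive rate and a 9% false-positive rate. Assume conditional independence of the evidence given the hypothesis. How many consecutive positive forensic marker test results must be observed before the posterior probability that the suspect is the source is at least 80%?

4

Prior odds: 0.0013 ÷ 0.9987 = 13/9987.
Likelihood ratio of a positive result = 0.99/0.09 = 11.
Target odds: 0.8 ÷ 0.2 = 4.
Require 11ⁿ ≥ 4 ÷ (13/9987) = 39948/13.
11³ = 1331 falls short of 39948/13 but 11⁴ = 14641 reaches it, so n = 4.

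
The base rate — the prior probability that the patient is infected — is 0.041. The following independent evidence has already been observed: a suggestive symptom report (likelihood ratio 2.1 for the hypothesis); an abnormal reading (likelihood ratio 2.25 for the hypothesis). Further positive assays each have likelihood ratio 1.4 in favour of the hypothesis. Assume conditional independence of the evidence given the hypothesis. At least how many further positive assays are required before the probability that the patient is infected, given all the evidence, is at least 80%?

9

Prior odds = 0.041/0.959 = 41/959.
Combined Bayes factor of the evidence already in hand = 2.1 × 2.25 = 4.725.
Odds after that evidence = (41/959) × 4.725 = 1107/5480.
Target odds = 0.8/0.2 = 4.
Need 1.4ⁿ ≥ 4 ÷ (1107/5480) = 21920/1107.
1.4⁸ = 5764801/390625 falls short of 21920/1107 but 1.4⁹ = 40353607/1953125 reaches it, so n = 9.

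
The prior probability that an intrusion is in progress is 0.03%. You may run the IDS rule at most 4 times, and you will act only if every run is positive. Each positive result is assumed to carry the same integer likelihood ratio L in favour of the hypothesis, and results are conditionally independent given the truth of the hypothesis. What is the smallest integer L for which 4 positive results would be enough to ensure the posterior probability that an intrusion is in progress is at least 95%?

Prior odds = 0.0003/0.9997 = 3/9997.
Target odds = 0.95/0.05 = 19.
Need L⁴ ≥ 19 ÷ (3/9997) = 189943/3.
15⁴ = 50625 < 189943/3 ≤ 65536 = 16⁴, so L = 16.

16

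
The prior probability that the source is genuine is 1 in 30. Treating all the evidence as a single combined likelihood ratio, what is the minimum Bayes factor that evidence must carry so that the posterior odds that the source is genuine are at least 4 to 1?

Prior odds = (1/30)/(29/30) = 1/29.
Target odds = 4.
Required Bayes factor = 4 ÷ (1/29) = 116.

116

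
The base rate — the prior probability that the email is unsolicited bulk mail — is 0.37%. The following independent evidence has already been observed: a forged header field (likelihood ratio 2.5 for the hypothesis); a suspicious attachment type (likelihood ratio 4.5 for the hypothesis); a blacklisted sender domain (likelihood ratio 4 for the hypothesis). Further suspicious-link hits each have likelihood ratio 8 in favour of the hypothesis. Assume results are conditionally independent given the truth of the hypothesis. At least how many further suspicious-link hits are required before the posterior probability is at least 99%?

4

Prior odds = 0.0037/0.9963 = 37/9963.
Combined Bayes factor of the evidence already in hand = 2.5 × 4.5 × 4 = 45.
Odds after that evidence = (37/9963) × 45 = 185/1107.
Target odds = 0.99/0.01 = 99.
Need 8ⁿ ≥ 99 ÷ (185/1107) = 109593/185.
8³ = 512 falls short of 109593/185 but 8⁴ = 4096 reaches it, so n = 4.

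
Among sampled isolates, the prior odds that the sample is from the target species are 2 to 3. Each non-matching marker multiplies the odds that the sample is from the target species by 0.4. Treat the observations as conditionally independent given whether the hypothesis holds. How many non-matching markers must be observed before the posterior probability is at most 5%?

3

Prior odds = 2/3.
Likelihood ratio per non-matching marker = 0.4.
Target posterior odds = 0.05/0.95 = 1/19.
Need (2/3) × 0.4ⁿ ≤ 1/19, i.e. 0.4ⁿ ≤ 3/38.
0.4² = 0.16 is still above 3/38 but 0.4³ = 0.064 is at or below it, so n = 3.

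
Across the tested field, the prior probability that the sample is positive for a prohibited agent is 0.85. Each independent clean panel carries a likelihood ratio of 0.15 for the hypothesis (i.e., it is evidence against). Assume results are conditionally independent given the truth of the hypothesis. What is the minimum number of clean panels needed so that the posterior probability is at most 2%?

Prior odds: 0.85 ÷ 0.15 = 17/3.
Likelihood ratio per clean panel = 0.15.
Target odds: 0.02 ÷ 0.98 = 1/49.
Require 0.15ⁿ ≤ 1/49 ÷ (17/3) = 3/833.
0.15² = 0.0225 is still above 3/833 but 0.15³ = 0.003375 is at or below it, so n = 3.

3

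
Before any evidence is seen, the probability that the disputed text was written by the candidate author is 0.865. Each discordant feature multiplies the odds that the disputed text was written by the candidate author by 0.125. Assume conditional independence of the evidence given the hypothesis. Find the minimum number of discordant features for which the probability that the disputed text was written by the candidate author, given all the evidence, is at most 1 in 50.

3

Prior odds: 0.865 ÷ 0.135 = 173/27.
Likelihood ratio per discordant feature = 0.125.
Target posterior odds = 0.02/0.98 = 1/49.
Need (173/27) × 0.125ⁿ ≤ 1/49, i.e. 0.125ⁿ ≤ 27/8477.
0.125² = 0.015625 is still above 27/8477 but 0.125³ = 0.001953125 is at or below it, so n = 3.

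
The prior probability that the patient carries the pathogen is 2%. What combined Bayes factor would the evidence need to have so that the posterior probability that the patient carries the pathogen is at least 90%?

441

Prior odds = 0.02/0.98 = 1/49.
Target odds = 0.9/0.1 = 9.
Required Bayes factor = 9 ÷ (1/49) = 441.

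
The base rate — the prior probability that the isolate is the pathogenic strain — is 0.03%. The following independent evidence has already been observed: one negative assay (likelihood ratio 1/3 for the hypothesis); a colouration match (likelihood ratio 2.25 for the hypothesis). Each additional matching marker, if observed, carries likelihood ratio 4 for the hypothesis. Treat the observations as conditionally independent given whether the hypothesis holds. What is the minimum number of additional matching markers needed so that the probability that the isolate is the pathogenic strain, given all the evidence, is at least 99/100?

Prior odds = 0.0003/0.9997 = 3/9997.
Combined Bayes factor of the evidence already in hand = (1/3) × 2.25 = 0.75.
Odds after that evidence = (3/9997) × 0.75 = 9/39988.
Target odds = 0.99/0.01 = 99.
Need 4ⁿ ≥ 99 ÷ (9/39988) = 439868.
4⁹ = 262144 falls short of 439868 but 4¹⁰ = 1048576 reaches it, so n = 10.

10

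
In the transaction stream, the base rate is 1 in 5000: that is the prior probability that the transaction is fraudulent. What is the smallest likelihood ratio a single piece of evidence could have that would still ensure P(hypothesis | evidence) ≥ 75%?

Prior odds = 0.0002/0.9998 = 1/4999.
Target odds = 0.75/0.25 = 3.
Required Bayes factor = 3 ÷ (1/4999) = 14997.

14997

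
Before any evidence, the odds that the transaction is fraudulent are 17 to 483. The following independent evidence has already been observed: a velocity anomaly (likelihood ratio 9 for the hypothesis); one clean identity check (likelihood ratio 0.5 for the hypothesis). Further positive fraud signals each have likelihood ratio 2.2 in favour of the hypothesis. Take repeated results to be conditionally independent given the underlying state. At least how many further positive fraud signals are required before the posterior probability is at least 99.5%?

Prior odds = 17/483.
Combined Bayes factor of the evidence already in hand = 9 × 0.5 = 4.5.
Odds after that evidence = (17/483) × 4.5 = 51/322.
Target odds = 0.995/0.005 = 199.
Need 2.2ⁿ ≥ 199 ÷ (51/322) = 64078/51.
2.2⁹ ≈1207.27 falls short of 64078/51 but 2.2¹⁰ ≈2655.99 reaches it, so n = 10.

10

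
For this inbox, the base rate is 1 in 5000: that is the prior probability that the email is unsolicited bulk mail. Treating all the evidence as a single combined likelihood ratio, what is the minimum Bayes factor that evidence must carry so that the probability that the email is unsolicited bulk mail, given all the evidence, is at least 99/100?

494901

Prior odds = 0.0002/0.9998 = 1/4999.
Target odds = 0.99/0.01 = 99.
Required Bayes factor = 99 ÷ (1/4999) = 494901.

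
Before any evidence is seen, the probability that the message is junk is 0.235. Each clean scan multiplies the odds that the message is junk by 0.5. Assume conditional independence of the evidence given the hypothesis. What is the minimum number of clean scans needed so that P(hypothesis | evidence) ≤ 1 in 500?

Prior odds = 0.235/0.765 = 47/153.
Likelihood ratio per clean scan = 0.5.
Target posterior odds = 0.002/0.998 = 1/499.
Need (47/153) × 0.5ⁿ ≤ 1/499, i.e. 0.5ⁿ ≤ 153/23453.
0.5⁷ = 0.0078125 is still above 153/23453 but 0.5⁸ = 0.00390625 is at or below it, so n = 8.

8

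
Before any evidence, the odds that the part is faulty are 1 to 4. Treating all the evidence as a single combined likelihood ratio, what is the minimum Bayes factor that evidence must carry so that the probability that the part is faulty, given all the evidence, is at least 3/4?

12

Prior odds = 0.25.
Target odds = 0.75/0.25 = 3.
Required Bayes factor = 3 ÷ 0.25 = 12.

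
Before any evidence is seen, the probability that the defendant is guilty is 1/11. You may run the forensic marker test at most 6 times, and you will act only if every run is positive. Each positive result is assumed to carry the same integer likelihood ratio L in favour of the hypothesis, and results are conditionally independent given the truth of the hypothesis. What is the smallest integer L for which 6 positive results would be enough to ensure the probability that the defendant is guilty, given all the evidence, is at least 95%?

3

Prior odds = (1/11)/(10/11) = 0.1.
Target odds = 0.95/0.05 = 19.
Need L⁶ ≥ 19 ÷ 0.1 = 190.
2⁶ = 64 < 190 ≤ 729 = 3⁶, so L = 3.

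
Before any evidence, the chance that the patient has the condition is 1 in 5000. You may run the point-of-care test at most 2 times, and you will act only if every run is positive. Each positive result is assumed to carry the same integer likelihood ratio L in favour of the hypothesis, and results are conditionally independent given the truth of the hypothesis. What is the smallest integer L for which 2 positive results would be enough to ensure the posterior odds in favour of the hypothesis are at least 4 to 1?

142

Prior odds = 0.0002/0.9998 = 1/4999.
Target odds = 4.
Need L² ≥ 4 ÷ (1/4999) = 19996.
141² = 19881 < 19996 ≤ 20164 = 142², so L = 142.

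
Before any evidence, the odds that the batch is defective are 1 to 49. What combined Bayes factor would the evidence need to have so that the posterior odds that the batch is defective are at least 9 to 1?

441

Prior odds = 1/49.
Target odds = 9.
Required Bayes factor = 9 ÷ (1/49) = 441.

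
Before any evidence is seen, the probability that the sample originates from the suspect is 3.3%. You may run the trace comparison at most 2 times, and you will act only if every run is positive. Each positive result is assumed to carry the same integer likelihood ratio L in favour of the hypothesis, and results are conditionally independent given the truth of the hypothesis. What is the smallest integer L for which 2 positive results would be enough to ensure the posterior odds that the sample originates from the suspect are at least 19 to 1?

Prior odds = 0.033/0.967 = 33/967.
Target odds = 19.
Need L² ≥ 19 ÷ (33/967) = 18373/33.
23² = 529 < 18373/33 ≤ 576 = 24², so L = 24.

24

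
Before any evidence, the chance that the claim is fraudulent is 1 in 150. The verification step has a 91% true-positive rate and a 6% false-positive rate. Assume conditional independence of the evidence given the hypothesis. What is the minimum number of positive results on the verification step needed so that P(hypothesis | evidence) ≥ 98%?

4

Prior odds = (1/150)/(149/150) = 1/149.
Likelihood ratio of a positive result = 0.91/0.06 = 91/6.
Target odds: 0.98 ÷ 0.02 = 49.
Need (1/149) × (91/6)ⁿ ≥ 49, i.e. (91/6)ⁿ ≥ 7301.
(91/6)³ = 753571/216 falls short of 7301 but (91/6)⁴ = 68574961/1296 reaches it, so n = 4.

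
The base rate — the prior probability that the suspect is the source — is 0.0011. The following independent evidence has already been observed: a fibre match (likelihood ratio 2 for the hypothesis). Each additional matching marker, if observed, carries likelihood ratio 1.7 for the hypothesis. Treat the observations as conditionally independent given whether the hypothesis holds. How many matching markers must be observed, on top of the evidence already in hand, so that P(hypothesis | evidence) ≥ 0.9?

16

Prior odds = 0.0011/0.9989 = 11/9989.
Bayes factor of the evidence already in hand = 2.
Odds after that evidence = (11/9989) × 2 = 22/9989.
Target odds = 0.9/0.1 = 9.
Need 1.7ⁿ ≥ 9 ÷ (22/9989) = 89901/22.
1.7¹⁵ ≈2862.42 falls short of 89901/22 but 1.7¹⁶ ≈4866.12 reaches it, so n = 16.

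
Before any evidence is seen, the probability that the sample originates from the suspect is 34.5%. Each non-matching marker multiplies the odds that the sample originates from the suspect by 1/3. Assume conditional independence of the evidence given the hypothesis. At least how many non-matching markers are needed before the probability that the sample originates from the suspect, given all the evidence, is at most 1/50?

3

Prior odds: 0.345 ÷ 0.655 = 69/131.
Likelihood ratio per non-matching marker = 1/3.
Target posterior odds = 0.02/0.98 = 1/49.
Require (1/3)ⁿ ≤ 1/49 ÷ (69/131) = 131/3381.
(1/3)² = 1/9 is still above 131/3381 but (1/3)³ = 1/27 is at or below it, so n = 3.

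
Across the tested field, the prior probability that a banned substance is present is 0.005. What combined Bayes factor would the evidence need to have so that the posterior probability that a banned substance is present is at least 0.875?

1393

Prior odds = 0.005/0.995 = 1/199.
Target odds = 0.875/0.125 = 7.
Required Bayes factor = 7 ÷ (1/199) = 1393.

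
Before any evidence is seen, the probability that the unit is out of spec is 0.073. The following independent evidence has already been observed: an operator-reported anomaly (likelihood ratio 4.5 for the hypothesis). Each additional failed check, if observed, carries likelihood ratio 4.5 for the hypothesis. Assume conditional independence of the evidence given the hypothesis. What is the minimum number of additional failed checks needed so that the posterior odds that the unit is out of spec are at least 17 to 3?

Prior odds = 0.073/0.927 = 73/927.
Bayes factor of the evidence already in hand = 4.5.
Odds after that evidence = (73/927) × 4.5 = 73/206.
Target odds = 17/3.
Need 4.5ⁿ ≥ 17/3 ÷ (73/206) = 3502/219.
4.5¹ = 4.5 falls short of 3502/219 but 4.5² = 20.25 reaches it, so n = 2.

2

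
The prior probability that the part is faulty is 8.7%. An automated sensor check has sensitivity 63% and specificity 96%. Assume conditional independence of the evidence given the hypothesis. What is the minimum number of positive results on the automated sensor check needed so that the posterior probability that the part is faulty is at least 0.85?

2

Prior odds = 0.087/0.913 = 87/913.
False-positive rate = 1 − 0.96 = 0.04; likelihood ratio of a positive = 0.63/0.04 = 15.75.
Target posterior odds = 0.85/0.15 = 17/3.
Require 15.75ⁿ ≥ 17/3 ÷ (87/913) = 15521/261.
15.75¹ = 15.75 falls short of 15521/261 but 15.75² = 248.0625 reaches it, so n = 2.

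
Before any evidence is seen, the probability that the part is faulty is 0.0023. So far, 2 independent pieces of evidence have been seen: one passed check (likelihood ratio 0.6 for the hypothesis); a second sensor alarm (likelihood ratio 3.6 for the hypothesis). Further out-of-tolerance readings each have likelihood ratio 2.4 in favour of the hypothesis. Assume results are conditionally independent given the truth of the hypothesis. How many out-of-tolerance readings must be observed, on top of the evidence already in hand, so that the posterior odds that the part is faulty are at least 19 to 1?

10

Prior odds = 0.0023/0.9977 = 23/9977.
Combined Bayes factor of the evidence already in hand = 0.6 × 3.6 = 2.16.
Odds after that evidence = (23/9977) × 2.16 = 1242/249425.
Target odds = 19.
Need 2.4ⁿ ≥ 19 ÷ (1242/249425) = 4739075/1242.
2.4⁹ ≈2641.81 falls short of 4739075/1242 but 2.4¹⁰ ≈6340.34 reaches it, so n = 10.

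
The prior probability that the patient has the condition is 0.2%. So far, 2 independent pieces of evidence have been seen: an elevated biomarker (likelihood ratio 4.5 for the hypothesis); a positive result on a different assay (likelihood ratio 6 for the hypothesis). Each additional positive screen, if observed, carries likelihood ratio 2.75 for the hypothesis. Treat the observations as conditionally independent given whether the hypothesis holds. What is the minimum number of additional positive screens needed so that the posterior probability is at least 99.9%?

Prior odds = 0.002/0.998 = 1/499.
Combined Bayes factor of the evidence already in hand = 4.5 × 6 = 27.
Odds after that evidence = (1/499) × 27 = 27/499.
Target odds = 0.999/0.001 = 999.
Need 2.75ⁿ ≥ 999 ÷ (27/499) = 18463.
2.75⁹ ≈8994.86 falls short of 18463 but 2.75¹⁰ ≈24735.9 reaches it, so n = 10.

10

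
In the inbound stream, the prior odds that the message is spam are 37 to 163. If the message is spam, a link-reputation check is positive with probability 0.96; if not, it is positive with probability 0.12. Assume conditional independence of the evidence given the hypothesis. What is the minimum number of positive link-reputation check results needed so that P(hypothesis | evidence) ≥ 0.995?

Prior odds = 37/163.
Likelihood ratio of a positive = 0.96/0.12 = 8.
Target posterior odds = 0.995/0.005 = 199.
Need (37/163) × 8ⁿ ≥ 199, i.e. 8ⁿ ≥ 32437/37.
8³ = 512 falls short of 32437/37 but 8⁴ = 4096 reaches it, so n = 4.

4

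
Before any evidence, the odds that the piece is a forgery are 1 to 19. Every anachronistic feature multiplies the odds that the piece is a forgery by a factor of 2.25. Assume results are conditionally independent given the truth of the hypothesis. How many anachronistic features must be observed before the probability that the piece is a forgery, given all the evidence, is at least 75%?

5

Prior odds = 1/19.
Likelihood ratio per anachronistic feature = 2.25.
Target posterior odds = 0.75/0.25 = 3.
Need (1/19) × 2.25ⁿ ≥ 3, i.e. 2.25ⁿ ≥ 57.
2.25⁴ = 25.62890625 falls short of 57 but 2.25⁵ = 59049/1024 reaches it, so n = 5.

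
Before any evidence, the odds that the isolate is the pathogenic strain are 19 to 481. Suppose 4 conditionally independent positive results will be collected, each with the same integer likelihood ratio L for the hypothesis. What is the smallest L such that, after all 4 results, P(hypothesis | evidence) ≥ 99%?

Prior odds = 19/481.
Target odds = 0.99/0.01 = 99.
Need L⁴ ≥ 99 ÷ (19/481) = 47619/19.
7⁴ = 2401 < 47619/19 ≤ 4096 = 8⁴, so L = 8.

8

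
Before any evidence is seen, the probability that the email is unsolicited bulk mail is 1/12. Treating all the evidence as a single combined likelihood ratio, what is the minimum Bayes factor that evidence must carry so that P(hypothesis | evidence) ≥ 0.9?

99

Prior odds = (1/12)/(11/12) = 1/11.
Target odds = 0.9/0.1 = 9.
Required Bayes factor = 9 ÷ (1/11) = 99.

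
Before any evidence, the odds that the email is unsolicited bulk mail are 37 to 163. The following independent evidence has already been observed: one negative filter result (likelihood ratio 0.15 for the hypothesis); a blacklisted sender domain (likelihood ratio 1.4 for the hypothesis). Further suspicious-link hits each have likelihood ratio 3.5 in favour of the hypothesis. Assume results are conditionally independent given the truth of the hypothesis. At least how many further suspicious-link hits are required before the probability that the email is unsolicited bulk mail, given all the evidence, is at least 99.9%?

8

Prior odds = 37/163.
Combined Bayes factor of the evidence already in hand = 0.15 × 1.4 = 0.21.
Odds after that evidence = (37/163) × 0.21 = 777/16300.
Target odds = 0.999/0.001 = 999.
Need 3.5ⁿ ≥ 999 ÷ (777/16300) = 146700/7.
3.5⁷ = 823543/128 falls short of 146700/7 but 3.5⁸ = 5764801/256 reaches it, so n = 8.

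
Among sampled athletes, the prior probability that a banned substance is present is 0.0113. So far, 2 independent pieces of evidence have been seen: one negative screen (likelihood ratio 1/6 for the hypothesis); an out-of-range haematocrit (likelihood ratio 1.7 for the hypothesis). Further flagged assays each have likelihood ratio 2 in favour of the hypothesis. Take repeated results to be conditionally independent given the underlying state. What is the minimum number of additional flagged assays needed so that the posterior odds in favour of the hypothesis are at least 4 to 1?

11

Prior odds = 0.0113/0.9887 = 113/9887.
Combined Bayes factor of the evidence already in hand = (1/6) × 1.7 = 17/60.
Odds after that evidence = (113/9887) × 17/60 = 1921/593220.
Target odds = 4.
Need 2ⁿ ≥ 4 ÷ (1921/593220) = 2372880/1921.
2¹⁰ = 1024 falls short of 2372880/1921 but 2¹¹ = 2048 reaches it, so n = 11.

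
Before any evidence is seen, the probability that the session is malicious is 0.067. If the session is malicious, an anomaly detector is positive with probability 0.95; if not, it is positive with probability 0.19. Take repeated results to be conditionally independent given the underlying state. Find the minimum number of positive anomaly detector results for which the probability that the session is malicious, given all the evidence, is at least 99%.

Prior odds = 0.067/0.933 = 67/933.
Likelihood ratio of a positive = 0.95/0.19 = 5.
Target odds: 0.99 ÷ 0.01 = 99.
Require 5ⁿ ≥ 99 ÷ (67/933) = 92367/67.
5⁴ = 625 falls short of 92367/67 but 5⁵ = 3125 reaches it, so n = 5.

5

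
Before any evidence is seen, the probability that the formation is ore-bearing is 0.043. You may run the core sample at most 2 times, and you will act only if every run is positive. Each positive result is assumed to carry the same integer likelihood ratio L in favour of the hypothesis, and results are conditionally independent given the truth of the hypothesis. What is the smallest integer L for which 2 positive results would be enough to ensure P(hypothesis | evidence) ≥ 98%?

Prior odds = 0.043/0.957 = 43/957.
Target odds = 0.98/0.02 = 49.
Need L² ≥ 49 ÷ (43/957) = 46893/43.
33² = 1089 < 46893/43 ≤ 1156 = 34², so L = 34.

34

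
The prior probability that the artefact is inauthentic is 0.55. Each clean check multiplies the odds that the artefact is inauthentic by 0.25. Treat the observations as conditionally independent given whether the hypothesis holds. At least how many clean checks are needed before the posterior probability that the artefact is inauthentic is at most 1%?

4

Prior odds = 0.55/0.45 = 11/9.
Likelihood ratio per clean check = 0.25.
Target odds: 0.01 ÷ 0.99 = 1/99.
Require 0.25ⁿ ≤ 1/99 ÷ (11/9) = 1/121.
0.25³ = 0.015625 is still above 1/121 but 0.25⁴ = 0.00390625 is at or below it, so n = 4.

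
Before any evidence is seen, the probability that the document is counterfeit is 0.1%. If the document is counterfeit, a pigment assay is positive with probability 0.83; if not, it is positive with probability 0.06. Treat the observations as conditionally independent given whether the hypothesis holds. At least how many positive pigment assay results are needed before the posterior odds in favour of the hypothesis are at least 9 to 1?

Prior odds: 0.001 ÷ 0.999 = 1/999.
Likelihood ratio of a positive = 0.83/0.06 = 83/6.
Target odds = 9.
Need (1/999) × (83/6)ⁿ ≥ 9, i.e. (83/6)ⁿ ≥ 8991.
(83/6)³ = 571787/216 falls short of 8991 but (83/6)⁴ = 47458321/1296 reaches it, so n = 4.

4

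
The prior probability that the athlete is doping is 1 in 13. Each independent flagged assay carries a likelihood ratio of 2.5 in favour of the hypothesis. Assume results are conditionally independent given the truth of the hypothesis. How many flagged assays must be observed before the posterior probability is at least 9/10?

6

Prior odds: (1/13) ÷ (12/13) = 1/12.
Likelihood ratio per flagged assay = 2.5.
Target odds: 0.9 ÷ 0.1 = 9.
Need (1/12) × 2.5ⁿ ≥ 9, i.e. 2.5ⁿ ≥ 108.
2.5⁵ = 97.65625 falls short of 108 but 2.5⁶ = 244.140625 reaches it, so n = 6.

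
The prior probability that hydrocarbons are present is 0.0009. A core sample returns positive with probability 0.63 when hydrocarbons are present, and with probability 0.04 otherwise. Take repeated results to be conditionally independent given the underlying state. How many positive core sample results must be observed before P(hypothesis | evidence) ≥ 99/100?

Prior odds: 0.0009 ÷ 0.9991 = 9/9991.
Likelihood ratio of a positive result = 0.63/0.04 = 15.75.
Target odds: 0.99 ÷ 0.01 = 99.
Require 15.75ⁿ ≥ 99 ÷ (9/9991) = 109901.
15.75⁴ = 15752961/256 falls short of 109901 but 15.75⁵ = 992436543/1024 reaches it, so n = 5.

5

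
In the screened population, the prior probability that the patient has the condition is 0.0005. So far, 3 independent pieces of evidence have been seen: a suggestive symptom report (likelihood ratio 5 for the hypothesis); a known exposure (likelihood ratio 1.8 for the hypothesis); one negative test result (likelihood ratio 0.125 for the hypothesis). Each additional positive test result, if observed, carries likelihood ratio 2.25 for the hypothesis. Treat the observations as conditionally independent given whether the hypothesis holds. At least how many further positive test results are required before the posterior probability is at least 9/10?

12

Prior odds = 0.0005/0.9995 = 1/1999.
Combined Bayes factor of the evidence already in hand = 5 × 1.8 × 0.125 = 1.125.
Odds after that evidence = (1/1999) × 1.125 = 9/15992.
Target odds = 0.9/0.1 = 9.
Need 2.25ⁿ ≥ 9 ÷ (9/15992) = 15992.
2.25¹¹ ≈7481.83 falls short of 15992 but 2.25¹² ≈16834.1 reaches it, so n = 12.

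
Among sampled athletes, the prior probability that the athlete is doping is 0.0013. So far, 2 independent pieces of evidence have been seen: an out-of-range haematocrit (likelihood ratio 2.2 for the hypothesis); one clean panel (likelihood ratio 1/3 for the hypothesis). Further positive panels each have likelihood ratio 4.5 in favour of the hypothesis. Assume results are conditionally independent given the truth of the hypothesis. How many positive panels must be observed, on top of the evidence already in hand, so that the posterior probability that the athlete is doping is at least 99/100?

Prior odds = 0.0013/0.9987 = 13/9987.
Combined Bayes factor of the evidence already in hand = 2.2 × (1/3) = 11/15.
Odds after that evidence = (13/9987) × 11/15 = 143/149805.
Target odds = 0.99/0.01 = 99.
Need 4.5ⁿ ≥ 99 ÷ (143/149805) = 1348245/13.
4.5⁷ = 4782969/128 falls short of 1348245/13 but 4.5⁸ = 43046721/256 reaches it, so n = 8.

8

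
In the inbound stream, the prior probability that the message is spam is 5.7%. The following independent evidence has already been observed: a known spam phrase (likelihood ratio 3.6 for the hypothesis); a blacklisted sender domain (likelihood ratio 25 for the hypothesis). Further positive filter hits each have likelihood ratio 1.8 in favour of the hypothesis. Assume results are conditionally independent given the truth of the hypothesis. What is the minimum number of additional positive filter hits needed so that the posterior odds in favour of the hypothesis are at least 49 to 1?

Prior odds = 0.057/0.943 = 57/943.
Combined Bayes factor of the evidence already in hand = 3.6 × 25 = 90.
Odds after that evidence = (57/943) × 90 = 5130/943.
Target odds = 49.
Need 1.8ⁿ ≥ 49 ÷ (5130/943) = 46207/5130.
1.8³ = 5.832 falls short of 46207/5130 but 1.8⁴ = 10.4976 reaches it, so n = 4.

4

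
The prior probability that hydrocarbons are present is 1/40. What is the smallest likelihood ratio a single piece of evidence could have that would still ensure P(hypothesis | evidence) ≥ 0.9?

Prior odds = 0.025/0.975 = 1/39.
Target odds = 0.9/0.1 = 9.
Required Bayes factor = 9 ÷ (1/39) = 351.

351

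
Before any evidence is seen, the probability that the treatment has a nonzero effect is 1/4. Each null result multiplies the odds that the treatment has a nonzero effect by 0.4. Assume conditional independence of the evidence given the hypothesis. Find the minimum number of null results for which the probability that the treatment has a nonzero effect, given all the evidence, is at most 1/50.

4

Prior odds = 0.25/0.75 = 1/3.
Likelihood ratio per null result = 0.4.
Target posterior odds = 0.02/0.98 = 1/49.
Need (1/3) × 0.4ⁿ ≤ 1/49, i.e. 0.4ⁿ ≤ 3/49.
0.4³ = 0.064 is still above 3/49 but 0.4⁴ = 0.0256 is at or below it, so n = 4.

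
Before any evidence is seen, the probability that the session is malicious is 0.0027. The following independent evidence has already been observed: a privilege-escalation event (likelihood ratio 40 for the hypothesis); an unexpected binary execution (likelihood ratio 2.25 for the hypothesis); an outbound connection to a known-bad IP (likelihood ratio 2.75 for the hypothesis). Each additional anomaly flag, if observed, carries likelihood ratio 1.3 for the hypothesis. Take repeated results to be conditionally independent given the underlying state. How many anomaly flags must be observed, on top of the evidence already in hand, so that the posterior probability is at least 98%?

Prior odds = 0.0027/0.9973 = 27/9973.
Combined Bayes factor of the evidence already in hand = 40 × 2.25 × 2.75 = 247.5.
Odds after that evidence = (27/9973) × 247.5 = 13365/19946.
Target odds = 0.98/0.02 = 49.
Need 1.3ⁿ ≥ 49 ÷ (13365/19946) = 977354/13365.
1.3¹⁶ ≈66.5417 falls short of 977354/13365 but 1.3¹⁷ ≈86.5042 reaches it, so n = 17.

17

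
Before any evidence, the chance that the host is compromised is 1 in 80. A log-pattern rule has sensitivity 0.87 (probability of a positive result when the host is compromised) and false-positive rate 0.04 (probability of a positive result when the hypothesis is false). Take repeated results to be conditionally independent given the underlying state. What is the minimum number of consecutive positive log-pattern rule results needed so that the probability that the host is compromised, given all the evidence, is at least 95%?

3

Prior odds: 0.0125 ÷ 0.9875 = 1/79.
Likelihood ratio of a positive result = 0.87/0.04 = 21.75.
Target odds: 0.95 ÷ 0.05 = 19.
Require 21.75ⁿ ≥ 19 ÷ (1/79) = 1501.
21.75² = 473.0625 falls short of 1501 but 21.75³ = 658503/64 reaches it, so n = 3.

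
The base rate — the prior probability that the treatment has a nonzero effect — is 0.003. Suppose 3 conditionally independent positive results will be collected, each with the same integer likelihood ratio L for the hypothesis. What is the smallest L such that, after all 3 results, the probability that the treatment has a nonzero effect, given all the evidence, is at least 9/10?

15

Prior odds = 0.003/0.997 = 3/997.
Target odds = 0.9/0.1 = 9.
Need L³ ≥ 9 ÷ (3/997) = 2991.
14³ = 2744 < 2991 ≤ 3375 = 15³, so L = 15.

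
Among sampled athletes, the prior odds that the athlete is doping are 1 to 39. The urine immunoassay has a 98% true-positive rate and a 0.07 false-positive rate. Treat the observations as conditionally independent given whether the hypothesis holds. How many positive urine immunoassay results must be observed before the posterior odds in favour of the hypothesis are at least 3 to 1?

2

Prior odds = 1/39.
Likelihood ratio of a positive result = 0.98/0.07 = 14.
Target odds = 3.
Need (1/39) × 14ⁿ ≥ 3, i.e. 14ⁿ ≥ 117.
14¹ = 14 falls short of 117 but 14² = 196 reaches it, so n = 2.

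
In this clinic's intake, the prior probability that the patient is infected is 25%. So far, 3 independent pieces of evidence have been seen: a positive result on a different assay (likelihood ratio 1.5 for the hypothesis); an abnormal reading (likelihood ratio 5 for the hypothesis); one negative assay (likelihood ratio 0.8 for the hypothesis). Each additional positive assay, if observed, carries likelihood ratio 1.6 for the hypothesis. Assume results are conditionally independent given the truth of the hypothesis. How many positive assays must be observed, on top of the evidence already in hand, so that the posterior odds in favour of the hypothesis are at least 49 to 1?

Prior odds = 0.25/0.75 = 1/3.
Combined Bayes factor of the evidence already in hand = 1.5 × 5 × 0.8 = 6.
Odds after that evidence = (1/3) × 6 = 2.
Target odds = 49.
Need 1.6ⁿ ≥ 49 ÷ 2 = 24.5.
1.6⁶ = 262144/15625 falls short of 24.5 but 1.6⁷ = 2097152/78125 reaches it, so n = 7.

7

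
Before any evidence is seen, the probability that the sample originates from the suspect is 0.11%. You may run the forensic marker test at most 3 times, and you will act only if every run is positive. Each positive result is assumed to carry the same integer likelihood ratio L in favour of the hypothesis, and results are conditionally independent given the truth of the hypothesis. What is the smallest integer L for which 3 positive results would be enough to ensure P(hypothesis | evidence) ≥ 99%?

Prior odds = 0.0011/0.9989 = 11/9989.
Target odds = 0.99/0.01 = 99.
Need L³ ≥ 99 ÷ (11/9989) = 89901.
44³ = 85184 < 89901 ≤ 91125 = 45³, so L = 45.

45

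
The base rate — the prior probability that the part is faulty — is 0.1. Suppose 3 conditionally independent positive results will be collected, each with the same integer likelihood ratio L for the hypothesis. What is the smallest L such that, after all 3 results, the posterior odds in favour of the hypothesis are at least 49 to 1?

Prior odds = 0.1/0.9 = 1/9.
Target odds = 49.
Need L³ ≥ 49 ÷ (1/9) = 441.
7³ = 343 < 441 ≤ 512 = 8³, so L = 8.

8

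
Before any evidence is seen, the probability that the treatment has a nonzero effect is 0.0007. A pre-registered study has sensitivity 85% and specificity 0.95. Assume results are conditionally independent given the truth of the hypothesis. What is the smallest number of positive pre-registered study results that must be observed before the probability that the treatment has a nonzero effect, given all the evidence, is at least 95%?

Prior odds = 0.0007/0.9993 = 7/9993.
False-positive rate = 1 − 0.95 = 0.05; likelihood ratio of a positive = 0.85/0.05 = 17.
Target posterior odds = 0.95/0.05 = 19.
Require 17ⁿ ≥ 19 ÷ (7/9993) = 189867/7.
17³ = 4913 falls short of 189867/7 but 17⁴ = 83521 reaches it, so n = 4.

4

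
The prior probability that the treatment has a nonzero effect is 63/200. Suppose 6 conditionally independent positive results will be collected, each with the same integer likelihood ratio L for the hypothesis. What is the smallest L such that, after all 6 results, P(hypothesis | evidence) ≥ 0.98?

Prior odds = 0.315/0.685 = 63/137.
Target odds = 0.98/0.02 = 49.
Need L⁶ ≥ 49 ÷ (63/137) = 959/9.
2⁶ = 64 < 959/9 ≤ 729 = 3⁶, so L = 3.

3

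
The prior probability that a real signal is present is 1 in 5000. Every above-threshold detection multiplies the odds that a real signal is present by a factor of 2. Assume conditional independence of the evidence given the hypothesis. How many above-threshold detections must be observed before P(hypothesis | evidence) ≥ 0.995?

20

Prior odds = 0.0002/0.9998 = 1/4999.
Likelihood ratio per above-threshold detection = 2.
Target odds: 0.995 ÷ 0.005 = 199.
Require 2ⁿ ≥ 199 ÷ (1/4999) = 994801.
2¹⁹ = 524288 falls short of 994801 but 2²⁰ = 1048576 reaches it, so n = 20.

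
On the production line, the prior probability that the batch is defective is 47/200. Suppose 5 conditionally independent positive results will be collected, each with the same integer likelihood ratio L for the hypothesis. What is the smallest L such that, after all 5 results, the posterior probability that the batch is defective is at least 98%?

Prior odds = 0.235/0.765 = 47/153.
Target odds = 0.98/0.02 = 49.
Need L⁵ ≥ 49 ÷ (47/153) = 7497/47.
2⁵ = 32 < 7497/47 ≤ 243 = 3⁵, so L = 3.

3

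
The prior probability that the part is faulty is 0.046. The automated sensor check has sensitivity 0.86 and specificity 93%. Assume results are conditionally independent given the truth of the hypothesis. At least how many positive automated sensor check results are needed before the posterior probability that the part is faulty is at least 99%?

Prior odds = 0.046/0.954 = 23/477.
False-positive rate = 1 − 0.93 = 0.07; likelihood ratio of a positive = 0.86/0.07 = 86/7.
Target odds: 0.99 ÷ 0.01 = 99.
Require (86/7)ⁿ ≥ 99 ÷ (23/477) = 47223/23.
(86/7)³ = 636056/343 falls short of 47223/23 but (86/7)⁴ = 54700816/2401 reaches it, so n = 4.

4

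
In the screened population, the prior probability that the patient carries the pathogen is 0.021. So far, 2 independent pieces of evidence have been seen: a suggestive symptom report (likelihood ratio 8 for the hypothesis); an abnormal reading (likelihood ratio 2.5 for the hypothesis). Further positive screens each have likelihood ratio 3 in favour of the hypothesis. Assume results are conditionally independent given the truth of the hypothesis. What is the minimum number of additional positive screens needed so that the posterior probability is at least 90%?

Prior odds = 0.021/0.979 = 21/979.
Combined Bayes factor of the evidence already in hand = 8 × 2.5 = 20.
Odds after that evidence = (21/979) × 20 = 420/979.
Target odds = 0.9/0.1 = 9.
Need 3ⁿ ≥ 9 ÷ (420/979) = 2937/140.
3² = 9 falls short of 2937/140 but 3³ = 27 reaches it, so n = 3.

3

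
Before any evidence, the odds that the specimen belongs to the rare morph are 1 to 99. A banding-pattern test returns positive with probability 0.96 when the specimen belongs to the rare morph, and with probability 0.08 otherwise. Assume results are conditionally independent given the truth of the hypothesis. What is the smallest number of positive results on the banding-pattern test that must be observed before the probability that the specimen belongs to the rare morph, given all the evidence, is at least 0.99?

Prior odds = 1/99.
Likelihood ratio of a positive result = 0.96/0.08 = 12.
Target odds: 0.99 ÷ 0.01 = 99.
Require 12ⁿ ≥ 99 ÷ (1/99) = 9801.
12³ = 1728 falls short of 9801 but 12⁴ = 20736 reaches it, so n = 4.

4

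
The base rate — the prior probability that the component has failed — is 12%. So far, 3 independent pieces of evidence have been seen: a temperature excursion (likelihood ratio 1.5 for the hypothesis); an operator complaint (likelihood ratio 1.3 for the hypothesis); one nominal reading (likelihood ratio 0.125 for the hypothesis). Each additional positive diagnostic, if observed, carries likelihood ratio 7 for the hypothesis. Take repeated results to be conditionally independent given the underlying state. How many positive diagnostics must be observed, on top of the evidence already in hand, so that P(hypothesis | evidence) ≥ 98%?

Prior odds = 0.12/0.88 = 3/22.
Combined Bayes factor of the evidence already in hand = 1.5 × 1.3 × 0.125 = 0.24375.
Odds after that evidence = (3/22) × 0.24375 = 117/3520.
Target odds = 0.98/0.02 = 49.
Need 7ⁿ ≥ 49 ÷ (117/3520) = 172480/117.
7³ = 343 falls short of 172480/117 but 7⁴ = 2401 reaches it, so n = 4.

4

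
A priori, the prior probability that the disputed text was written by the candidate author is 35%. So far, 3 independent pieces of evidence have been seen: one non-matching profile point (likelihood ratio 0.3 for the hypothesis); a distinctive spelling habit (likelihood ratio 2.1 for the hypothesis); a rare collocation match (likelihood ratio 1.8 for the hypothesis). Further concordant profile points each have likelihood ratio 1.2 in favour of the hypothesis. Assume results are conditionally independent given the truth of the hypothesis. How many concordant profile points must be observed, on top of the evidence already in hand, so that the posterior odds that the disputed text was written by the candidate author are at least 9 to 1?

Prior odds = 0.35/0.65 = 7/13.
Combined Bayes factor of the evidence already in hand = 0.3 × 2.1 × 1.8 = 1.134.
Odds after that evidence = (7/13) × 1.134 = 3969/6500.
Target odds = 9.
Need 1.2ⁿ ≥ 9 ÷ (3969/6500) = 6500/441.
1.2¹⁴ ≈12.8392 falls short of 6500/441 but 1.2¹⁵ ≈15.407 reaches it, so n = 15.

15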